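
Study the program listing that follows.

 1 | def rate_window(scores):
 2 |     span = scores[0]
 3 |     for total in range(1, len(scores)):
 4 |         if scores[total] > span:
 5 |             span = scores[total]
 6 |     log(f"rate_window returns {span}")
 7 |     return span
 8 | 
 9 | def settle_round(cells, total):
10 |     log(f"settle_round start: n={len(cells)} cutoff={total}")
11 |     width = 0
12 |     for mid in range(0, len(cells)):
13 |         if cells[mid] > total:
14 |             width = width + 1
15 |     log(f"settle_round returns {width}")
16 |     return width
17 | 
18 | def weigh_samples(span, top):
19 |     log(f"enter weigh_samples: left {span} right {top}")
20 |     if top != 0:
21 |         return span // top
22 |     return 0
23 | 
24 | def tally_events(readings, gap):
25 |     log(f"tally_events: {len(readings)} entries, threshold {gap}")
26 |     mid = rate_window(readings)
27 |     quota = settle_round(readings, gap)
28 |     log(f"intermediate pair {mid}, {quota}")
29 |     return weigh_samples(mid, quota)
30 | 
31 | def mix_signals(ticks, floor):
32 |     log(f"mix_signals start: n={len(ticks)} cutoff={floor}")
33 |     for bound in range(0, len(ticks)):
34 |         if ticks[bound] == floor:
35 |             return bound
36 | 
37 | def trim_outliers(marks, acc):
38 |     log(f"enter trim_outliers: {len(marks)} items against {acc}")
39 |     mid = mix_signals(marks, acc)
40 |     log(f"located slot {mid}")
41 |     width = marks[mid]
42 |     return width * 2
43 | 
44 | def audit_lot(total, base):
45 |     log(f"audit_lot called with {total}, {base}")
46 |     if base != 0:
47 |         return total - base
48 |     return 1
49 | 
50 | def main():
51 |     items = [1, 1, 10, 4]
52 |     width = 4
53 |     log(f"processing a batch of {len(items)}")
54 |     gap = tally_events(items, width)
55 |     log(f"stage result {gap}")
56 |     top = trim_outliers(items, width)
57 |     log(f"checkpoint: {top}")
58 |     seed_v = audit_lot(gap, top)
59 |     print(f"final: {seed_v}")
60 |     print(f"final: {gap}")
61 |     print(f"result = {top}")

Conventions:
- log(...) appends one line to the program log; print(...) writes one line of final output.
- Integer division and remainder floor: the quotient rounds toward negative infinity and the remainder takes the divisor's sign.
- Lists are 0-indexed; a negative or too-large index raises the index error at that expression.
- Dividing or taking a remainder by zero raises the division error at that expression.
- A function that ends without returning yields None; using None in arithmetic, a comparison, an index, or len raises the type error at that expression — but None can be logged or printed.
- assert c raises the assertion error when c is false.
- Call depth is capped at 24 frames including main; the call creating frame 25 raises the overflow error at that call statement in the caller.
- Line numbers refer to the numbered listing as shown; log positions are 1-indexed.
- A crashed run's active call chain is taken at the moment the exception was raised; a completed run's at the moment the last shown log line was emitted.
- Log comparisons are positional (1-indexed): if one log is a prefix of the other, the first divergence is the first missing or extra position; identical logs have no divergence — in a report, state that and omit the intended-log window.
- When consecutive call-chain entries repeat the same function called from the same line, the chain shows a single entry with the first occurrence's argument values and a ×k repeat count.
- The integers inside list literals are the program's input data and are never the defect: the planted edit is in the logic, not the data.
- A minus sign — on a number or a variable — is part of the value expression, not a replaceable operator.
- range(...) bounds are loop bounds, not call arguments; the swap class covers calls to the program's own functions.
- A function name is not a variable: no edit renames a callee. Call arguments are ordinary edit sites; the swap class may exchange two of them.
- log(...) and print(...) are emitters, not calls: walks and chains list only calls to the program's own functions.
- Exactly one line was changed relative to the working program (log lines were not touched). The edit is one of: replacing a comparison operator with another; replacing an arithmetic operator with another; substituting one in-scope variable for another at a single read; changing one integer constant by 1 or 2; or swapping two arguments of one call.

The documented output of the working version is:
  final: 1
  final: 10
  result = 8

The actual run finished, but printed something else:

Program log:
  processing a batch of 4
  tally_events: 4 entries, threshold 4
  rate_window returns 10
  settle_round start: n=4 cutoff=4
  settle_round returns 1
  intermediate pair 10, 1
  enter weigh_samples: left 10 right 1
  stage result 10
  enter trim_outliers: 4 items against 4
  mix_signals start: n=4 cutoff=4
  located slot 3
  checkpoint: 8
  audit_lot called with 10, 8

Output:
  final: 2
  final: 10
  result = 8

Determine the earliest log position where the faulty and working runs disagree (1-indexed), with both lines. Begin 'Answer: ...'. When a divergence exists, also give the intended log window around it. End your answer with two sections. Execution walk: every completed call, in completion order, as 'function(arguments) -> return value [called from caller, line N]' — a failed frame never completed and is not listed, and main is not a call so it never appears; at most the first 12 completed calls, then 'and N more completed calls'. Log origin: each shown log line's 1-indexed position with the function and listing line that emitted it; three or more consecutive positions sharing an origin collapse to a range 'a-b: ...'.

Answer: none; the two logs match at every position.
Execution walk:
  rate_window([1, 1, 10, 4]) -> 10  [called from tally_events, line 26]
  settle_round([1, 1, 10, 4], 4) -> 1  [called from tally_events, line 27]
  weigh_samples(10, 1) -> 10  [called from tally_events, line 29]
  tally_events([1, 1, 10, 4], 4) -> 10  [called from main, line 54]
  mix_signals([1, 1, 10, 4], 4) -> 3  [called from trim_outliers, line 39]
  trim_outliers([1, 1, 10, 4], 4) -> 8  [called from main, line 56]
  audit_lot(10, 8) -> 2  [called from main, line 58]
Origin of each log line:
  1: from main, line 53
  2: from tally_events, line 25
  3: from rate_window, line 6
  4: from settle_round, line 10
  5: from settle_round, line 15
  6: from tally_events, line 28
  7: from weigh_samples, line 19
  8: from main, line 55
  9: from trim_outliers, line 38
  10: from mix_signals, line 32
  11: from trim_outliers, line 40
  12: from main, line 57
  13: from audit_lot, line 45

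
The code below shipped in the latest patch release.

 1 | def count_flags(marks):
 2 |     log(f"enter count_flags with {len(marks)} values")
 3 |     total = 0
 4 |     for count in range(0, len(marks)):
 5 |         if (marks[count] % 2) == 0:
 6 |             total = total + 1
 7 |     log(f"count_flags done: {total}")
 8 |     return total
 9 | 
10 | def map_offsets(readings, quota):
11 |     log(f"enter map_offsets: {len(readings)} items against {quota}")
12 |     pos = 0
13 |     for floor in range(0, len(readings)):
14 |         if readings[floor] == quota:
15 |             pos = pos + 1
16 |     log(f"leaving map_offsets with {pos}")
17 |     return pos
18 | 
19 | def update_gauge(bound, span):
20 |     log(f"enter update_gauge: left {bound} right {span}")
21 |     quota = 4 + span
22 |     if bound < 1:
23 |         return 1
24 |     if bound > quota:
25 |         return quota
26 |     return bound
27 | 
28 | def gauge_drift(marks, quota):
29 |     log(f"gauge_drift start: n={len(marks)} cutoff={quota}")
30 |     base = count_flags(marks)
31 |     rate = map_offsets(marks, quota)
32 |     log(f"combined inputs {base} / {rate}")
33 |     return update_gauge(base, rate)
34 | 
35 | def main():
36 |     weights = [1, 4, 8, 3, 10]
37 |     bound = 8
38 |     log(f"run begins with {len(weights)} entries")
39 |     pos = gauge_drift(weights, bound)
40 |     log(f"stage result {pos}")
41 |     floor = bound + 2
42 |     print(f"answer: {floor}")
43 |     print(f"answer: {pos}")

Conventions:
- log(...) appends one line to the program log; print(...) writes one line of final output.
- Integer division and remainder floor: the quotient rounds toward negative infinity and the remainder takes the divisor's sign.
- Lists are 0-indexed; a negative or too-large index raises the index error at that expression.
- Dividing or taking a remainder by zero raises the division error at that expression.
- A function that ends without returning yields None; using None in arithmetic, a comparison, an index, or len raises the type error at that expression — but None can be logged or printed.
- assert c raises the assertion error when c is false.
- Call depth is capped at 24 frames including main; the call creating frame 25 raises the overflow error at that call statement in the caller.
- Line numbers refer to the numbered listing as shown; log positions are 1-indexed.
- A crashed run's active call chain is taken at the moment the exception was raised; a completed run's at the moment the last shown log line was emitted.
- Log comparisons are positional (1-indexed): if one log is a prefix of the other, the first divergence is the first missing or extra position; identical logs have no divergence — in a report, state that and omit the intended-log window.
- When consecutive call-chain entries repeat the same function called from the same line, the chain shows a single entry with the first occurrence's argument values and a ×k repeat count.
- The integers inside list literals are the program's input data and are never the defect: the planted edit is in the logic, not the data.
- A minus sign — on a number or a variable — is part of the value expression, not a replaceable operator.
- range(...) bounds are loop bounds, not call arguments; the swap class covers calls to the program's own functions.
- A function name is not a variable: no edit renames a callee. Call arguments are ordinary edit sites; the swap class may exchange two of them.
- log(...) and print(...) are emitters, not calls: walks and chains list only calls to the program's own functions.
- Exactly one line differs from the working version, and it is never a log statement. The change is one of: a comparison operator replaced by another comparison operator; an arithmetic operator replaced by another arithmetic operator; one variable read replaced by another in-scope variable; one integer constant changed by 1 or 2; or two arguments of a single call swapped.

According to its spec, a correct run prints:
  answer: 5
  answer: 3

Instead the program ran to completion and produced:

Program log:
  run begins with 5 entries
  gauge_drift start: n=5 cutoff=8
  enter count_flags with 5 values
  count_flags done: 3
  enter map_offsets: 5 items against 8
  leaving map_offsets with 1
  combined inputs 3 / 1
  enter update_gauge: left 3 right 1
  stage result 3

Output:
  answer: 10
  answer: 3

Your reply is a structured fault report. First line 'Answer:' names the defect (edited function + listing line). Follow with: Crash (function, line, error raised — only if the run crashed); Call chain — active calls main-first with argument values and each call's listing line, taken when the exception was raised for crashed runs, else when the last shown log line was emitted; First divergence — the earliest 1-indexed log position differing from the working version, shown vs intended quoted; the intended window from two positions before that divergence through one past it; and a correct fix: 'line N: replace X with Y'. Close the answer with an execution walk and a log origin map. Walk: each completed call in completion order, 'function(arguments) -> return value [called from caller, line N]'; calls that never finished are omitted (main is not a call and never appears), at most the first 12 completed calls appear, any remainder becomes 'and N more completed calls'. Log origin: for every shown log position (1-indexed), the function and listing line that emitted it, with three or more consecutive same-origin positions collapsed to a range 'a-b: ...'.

Answer: the defect is in main at line 41.
The tell: Nothing in the log betrays the bug — only the output does.
Call chain: main.
First divergence: none (the log streams are identical).
Execution walk:
  count_flags([1, 4, 8, 3, 10]) -> 3  [called from gauge_drift, line 30]
  map_offsets([1, 4, 8, 3, 10], 8) -> 1  [called from gauge_drift, line 31]
  update_gauge(3, 1) -> 3  [called from gauge_drift, line 33]
  gauge_drift([1, 4, 8, 3, 10], 8) -> 3  [called from main, line 39]
Log origin:
  1: logged in main at line 38
  2: logged in gauge_drift at line 29
  3: logged in count_flags at line 2
  4: logged in count_flags at line 7
  5: logged in map_offsets at line 11
  6: logged in map_offsets at line 16
  7: logged in gauge_drift at line 32
  8: logged in update_gauge at line 20
  9: logged in main at line 40
A correct fix: line 41: replace `bound` with `pos`.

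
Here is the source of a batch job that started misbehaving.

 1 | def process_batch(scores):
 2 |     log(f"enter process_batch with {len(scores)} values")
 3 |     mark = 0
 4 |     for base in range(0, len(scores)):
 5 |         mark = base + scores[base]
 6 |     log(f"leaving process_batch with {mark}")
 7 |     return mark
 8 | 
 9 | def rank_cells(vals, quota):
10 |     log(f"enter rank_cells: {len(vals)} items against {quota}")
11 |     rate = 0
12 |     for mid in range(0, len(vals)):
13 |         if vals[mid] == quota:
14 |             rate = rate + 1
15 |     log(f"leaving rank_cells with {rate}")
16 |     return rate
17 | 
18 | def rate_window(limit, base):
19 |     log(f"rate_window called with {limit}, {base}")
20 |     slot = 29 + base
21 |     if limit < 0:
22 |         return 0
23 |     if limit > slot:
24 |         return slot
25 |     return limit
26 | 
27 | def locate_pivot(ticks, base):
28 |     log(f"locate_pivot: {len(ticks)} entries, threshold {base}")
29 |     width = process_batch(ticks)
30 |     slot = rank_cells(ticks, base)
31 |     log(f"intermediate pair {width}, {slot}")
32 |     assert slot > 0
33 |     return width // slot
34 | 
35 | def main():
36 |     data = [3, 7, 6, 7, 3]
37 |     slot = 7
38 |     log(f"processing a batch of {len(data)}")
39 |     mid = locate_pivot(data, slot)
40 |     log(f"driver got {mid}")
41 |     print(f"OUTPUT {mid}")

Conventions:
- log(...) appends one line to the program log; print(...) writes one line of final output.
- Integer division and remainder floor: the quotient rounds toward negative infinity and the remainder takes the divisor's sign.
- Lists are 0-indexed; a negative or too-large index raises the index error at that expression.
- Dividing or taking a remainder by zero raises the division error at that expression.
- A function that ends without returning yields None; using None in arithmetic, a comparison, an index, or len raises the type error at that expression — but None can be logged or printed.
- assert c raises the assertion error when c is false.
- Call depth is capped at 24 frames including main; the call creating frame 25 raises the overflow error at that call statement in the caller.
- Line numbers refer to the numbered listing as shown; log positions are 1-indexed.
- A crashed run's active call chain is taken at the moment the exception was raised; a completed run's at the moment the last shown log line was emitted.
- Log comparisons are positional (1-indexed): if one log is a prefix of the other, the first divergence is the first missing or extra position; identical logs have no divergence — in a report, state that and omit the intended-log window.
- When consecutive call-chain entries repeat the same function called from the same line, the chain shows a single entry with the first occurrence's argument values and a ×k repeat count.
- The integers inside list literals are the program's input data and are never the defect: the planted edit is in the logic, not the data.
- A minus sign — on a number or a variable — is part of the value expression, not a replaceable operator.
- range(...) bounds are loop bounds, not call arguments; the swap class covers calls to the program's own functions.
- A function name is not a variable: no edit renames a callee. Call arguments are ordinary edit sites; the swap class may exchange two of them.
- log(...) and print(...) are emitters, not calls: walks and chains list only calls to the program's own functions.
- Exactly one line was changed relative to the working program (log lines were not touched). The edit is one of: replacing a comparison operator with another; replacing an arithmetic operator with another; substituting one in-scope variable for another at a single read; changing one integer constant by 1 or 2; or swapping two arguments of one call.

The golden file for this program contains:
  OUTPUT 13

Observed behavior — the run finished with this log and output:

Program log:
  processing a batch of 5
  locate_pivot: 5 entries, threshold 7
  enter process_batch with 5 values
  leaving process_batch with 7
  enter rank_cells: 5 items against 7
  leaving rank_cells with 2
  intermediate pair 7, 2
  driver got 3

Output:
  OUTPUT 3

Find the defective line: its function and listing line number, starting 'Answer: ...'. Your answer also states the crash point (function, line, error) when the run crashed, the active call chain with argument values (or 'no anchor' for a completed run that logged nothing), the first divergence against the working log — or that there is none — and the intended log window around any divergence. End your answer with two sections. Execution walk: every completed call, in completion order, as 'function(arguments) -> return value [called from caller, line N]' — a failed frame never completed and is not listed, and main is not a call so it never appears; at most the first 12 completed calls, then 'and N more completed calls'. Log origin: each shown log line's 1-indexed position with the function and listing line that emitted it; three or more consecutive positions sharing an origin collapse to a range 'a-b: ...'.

Answer: the defect is in process_batch at line 5.
Key fact: At log position 4 the runs split — shown 'leaving process_batch with 7', but the working version logs 'leaving process_batch with 26'.
Call chain: main.
First divergence: position 4 — shown 'leaving process_batch with 7', intended 'leaving process_batch with 26'.
Intended log window:
  2: locate_pivot: 5 entries, threshold 7
  3: enter process_batch with 5 values
  4: leaving process_batch with 26
  5: enter rank_cells: 5 items against 7
Execution walk:
  process_batch([3, 7, 6, 7, 3]) -> 7  [called from locate_pivot, line 29]
  rank_cells([3, 7, 6, 7, 3], 7) -> 2  [called from locate_pivot, line 30]
  locate_pivot([3, 7, 6, 7, 3], 7) -> 3  [called from main, line 39]
Log origins:
  1 — main, line 38
  2 — locate_pivot, line 28
  3 — process_batch, line 2
  4 — process_batch, line 6
  5 — rank_cells, line 10
  6 — rank_cells, line 15
  7 — locate_pivot, line 31
  8 — main, line 40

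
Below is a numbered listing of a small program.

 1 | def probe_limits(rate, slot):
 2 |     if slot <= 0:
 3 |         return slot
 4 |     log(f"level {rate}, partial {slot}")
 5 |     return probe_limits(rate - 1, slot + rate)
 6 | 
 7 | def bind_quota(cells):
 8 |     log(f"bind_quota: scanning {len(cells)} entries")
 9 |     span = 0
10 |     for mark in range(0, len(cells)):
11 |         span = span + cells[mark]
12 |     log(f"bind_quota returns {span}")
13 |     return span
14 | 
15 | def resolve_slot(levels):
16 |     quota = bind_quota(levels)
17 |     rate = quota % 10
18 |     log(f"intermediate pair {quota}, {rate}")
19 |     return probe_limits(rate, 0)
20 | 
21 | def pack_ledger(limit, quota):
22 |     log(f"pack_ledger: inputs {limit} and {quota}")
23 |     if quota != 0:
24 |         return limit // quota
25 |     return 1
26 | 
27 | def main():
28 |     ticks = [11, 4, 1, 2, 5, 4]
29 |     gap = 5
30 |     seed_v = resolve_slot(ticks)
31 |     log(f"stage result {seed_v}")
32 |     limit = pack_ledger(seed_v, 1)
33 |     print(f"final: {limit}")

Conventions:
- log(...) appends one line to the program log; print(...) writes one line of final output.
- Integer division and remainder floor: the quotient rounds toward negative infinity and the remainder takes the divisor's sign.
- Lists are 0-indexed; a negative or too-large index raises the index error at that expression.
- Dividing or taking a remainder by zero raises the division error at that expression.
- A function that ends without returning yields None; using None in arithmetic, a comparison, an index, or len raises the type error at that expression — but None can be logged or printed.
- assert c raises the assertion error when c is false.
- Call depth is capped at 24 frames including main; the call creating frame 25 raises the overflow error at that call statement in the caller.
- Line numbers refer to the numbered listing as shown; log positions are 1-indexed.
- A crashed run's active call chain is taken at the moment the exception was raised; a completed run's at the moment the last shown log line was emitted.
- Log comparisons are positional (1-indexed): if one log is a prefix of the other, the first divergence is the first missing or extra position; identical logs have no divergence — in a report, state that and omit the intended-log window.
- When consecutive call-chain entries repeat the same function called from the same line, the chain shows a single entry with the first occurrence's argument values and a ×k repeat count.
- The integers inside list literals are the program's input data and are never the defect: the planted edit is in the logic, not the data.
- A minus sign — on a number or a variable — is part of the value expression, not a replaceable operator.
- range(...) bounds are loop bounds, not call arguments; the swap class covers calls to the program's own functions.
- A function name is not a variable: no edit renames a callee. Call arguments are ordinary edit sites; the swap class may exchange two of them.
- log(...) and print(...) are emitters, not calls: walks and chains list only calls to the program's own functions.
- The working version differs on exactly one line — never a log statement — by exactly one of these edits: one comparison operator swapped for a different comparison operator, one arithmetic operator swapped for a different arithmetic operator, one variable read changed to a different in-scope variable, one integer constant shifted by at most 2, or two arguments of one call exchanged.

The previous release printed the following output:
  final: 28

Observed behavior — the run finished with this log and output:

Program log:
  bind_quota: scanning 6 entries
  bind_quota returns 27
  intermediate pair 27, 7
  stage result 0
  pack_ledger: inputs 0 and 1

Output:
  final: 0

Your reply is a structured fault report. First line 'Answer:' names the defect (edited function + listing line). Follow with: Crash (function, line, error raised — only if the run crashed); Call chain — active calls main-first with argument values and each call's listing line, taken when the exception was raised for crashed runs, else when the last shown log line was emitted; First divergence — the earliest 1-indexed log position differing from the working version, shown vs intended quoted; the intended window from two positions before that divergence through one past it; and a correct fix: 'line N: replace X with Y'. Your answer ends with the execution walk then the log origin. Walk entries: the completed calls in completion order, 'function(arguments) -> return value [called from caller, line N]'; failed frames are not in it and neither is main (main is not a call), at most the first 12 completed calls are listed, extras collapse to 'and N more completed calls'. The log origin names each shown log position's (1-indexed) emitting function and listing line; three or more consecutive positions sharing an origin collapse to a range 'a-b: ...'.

Answer: the defect is in probe_limits at line 2.
Key observation: At log position 4 the runs split — shown 'stage result 0', but the working version logs 'level 7, partial 0'.
Call chain: main -> pack_ledger(0, 1) (called at line 32).
First divergence: position 4; shown 'stage result 0' vs intended 'level 7, partial 0'.
Intended log window:
  2: bind_quota returns 27
  3: intermediate pair 27, 7
  4: level 7, partial 0
  5: level 6, partial 7
Execution walk:
  bind_quota([11, 4, 1, 2, 5, 4]) -> 27  [called from resolve_slot, line 16]
  probe_limits(7, 0) -> 0  [called from resolve_slot, line 19]
  resolve_slot([11, 4, 1, 2, 5, 4]) -> 0  [called from main, line 30]
  pack_ledger(0, 1) -> 0  [called from main, line 32]
Log origins:
  1: logged in bind_quota at line 8
  2: logged in bind_quota at line 12
  3: logged in resolve_slot at line 18
  4: logged in main at line 31
  5: logged in pack_ledger at line 22
A correct fix: line 2: replace `slot` with `rate`.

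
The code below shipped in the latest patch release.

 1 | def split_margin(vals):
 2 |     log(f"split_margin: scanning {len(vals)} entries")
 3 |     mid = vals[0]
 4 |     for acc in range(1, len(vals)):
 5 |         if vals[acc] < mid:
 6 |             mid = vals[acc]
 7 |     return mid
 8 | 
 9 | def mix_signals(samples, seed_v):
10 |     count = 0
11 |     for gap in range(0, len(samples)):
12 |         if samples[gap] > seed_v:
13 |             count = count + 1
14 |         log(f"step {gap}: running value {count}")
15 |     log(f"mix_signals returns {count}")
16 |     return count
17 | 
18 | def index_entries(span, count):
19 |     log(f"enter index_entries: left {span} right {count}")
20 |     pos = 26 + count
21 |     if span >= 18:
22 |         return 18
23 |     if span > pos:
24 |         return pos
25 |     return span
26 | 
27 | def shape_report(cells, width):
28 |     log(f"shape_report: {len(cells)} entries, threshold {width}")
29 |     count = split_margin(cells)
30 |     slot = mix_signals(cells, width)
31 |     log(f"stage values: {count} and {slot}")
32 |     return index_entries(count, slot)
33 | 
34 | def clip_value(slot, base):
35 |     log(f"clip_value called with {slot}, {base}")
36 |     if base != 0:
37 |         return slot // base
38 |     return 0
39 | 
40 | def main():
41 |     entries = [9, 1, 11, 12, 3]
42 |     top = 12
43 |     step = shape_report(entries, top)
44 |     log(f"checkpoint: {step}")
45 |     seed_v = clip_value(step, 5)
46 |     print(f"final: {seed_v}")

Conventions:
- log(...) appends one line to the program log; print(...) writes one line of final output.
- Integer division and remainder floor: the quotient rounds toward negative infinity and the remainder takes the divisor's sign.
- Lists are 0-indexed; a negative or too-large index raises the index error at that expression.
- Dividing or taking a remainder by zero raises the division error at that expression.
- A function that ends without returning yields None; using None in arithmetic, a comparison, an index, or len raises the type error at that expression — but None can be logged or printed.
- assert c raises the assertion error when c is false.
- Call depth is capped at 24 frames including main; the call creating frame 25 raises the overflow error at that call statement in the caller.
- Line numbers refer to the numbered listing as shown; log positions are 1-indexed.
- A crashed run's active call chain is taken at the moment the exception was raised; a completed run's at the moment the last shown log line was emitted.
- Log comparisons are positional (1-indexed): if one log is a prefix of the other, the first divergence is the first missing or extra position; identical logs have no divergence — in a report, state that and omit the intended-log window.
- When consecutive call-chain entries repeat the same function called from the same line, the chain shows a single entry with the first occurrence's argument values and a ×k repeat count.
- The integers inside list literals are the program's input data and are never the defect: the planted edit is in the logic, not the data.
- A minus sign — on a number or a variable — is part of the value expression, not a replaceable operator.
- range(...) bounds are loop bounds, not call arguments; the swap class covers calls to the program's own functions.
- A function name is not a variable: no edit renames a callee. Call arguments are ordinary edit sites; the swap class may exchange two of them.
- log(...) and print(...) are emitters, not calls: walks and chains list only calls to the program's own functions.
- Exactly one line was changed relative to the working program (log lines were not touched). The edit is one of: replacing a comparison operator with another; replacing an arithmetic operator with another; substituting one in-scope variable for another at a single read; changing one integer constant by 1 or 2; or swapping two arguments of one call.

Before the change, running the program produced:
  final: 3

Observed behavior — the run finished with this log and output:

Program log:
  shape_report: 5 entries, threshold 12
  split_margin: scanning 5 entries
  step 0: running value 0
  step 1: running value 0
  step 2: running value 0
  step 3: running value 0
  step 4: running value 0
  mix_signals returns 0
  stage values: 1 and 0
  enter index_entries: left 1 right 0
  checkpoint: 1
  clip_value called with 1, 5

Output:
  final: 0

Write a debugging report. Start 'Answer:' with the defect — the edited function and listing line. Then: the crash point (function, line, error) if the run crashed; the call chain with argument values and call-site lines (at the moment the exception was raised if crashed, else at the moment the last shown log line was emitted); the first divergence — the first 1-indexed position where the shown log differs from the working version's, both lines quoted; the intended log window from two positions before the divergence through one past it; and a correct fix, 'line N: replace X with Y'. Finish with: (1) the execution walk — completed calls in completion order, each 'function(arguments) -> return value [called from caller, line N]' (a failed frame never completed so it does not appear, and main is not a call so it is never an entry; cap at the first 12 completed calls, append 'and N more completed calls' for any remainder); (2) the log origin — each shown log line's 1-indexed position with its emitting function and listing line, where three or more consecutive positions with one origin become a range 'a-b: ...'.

Answer: the defect is in index_entries at line 21.
Core observation: Log line 11 is where behavior first shows: 'checkpoint: 1' appears instead of 'checkpoint: 18'.
Call chain: main -> clip_value(1, 5) (called at line 45).
First divergence: at position 11 the run shows 'checkpoint: 1' where the working version logs 'checkpoint: 18'.
Intended log window:
  9: stage values: 1 and 0
  10: enter index_entries: left 1 right 0
  11: checkpoint: 18
  12: clip_value called with 18, 5
Execution walk:
  split_margin([9, 1, 11, 12, 3]) -> 1  [called from shape_report, line 29]
  mix_signals([9, 1, 11, 12, 3], 12) -> 0  [called from shape_report, line 30]
  index_entries(1, 0) -> 1  [called from shape_report, line 32]
  shape_report([9, 1, 11, 12, 3], 12) -> 1  [called from main, line 43]
  clip_value(1, 5) -> 0  [called from main, line 45]
Log origins:
  1 — shape_report, line 28
  2 — split_margin, line 2
  3-7 — mix_signals, line 14
  8 — mix_signals, line 15
  9 — shape_report, line 31
  10 — index_entries, line 19
  11 — main, line 44
  12 — clip_value, line 35
A correct fix: line 21: replace `>=` with `<`.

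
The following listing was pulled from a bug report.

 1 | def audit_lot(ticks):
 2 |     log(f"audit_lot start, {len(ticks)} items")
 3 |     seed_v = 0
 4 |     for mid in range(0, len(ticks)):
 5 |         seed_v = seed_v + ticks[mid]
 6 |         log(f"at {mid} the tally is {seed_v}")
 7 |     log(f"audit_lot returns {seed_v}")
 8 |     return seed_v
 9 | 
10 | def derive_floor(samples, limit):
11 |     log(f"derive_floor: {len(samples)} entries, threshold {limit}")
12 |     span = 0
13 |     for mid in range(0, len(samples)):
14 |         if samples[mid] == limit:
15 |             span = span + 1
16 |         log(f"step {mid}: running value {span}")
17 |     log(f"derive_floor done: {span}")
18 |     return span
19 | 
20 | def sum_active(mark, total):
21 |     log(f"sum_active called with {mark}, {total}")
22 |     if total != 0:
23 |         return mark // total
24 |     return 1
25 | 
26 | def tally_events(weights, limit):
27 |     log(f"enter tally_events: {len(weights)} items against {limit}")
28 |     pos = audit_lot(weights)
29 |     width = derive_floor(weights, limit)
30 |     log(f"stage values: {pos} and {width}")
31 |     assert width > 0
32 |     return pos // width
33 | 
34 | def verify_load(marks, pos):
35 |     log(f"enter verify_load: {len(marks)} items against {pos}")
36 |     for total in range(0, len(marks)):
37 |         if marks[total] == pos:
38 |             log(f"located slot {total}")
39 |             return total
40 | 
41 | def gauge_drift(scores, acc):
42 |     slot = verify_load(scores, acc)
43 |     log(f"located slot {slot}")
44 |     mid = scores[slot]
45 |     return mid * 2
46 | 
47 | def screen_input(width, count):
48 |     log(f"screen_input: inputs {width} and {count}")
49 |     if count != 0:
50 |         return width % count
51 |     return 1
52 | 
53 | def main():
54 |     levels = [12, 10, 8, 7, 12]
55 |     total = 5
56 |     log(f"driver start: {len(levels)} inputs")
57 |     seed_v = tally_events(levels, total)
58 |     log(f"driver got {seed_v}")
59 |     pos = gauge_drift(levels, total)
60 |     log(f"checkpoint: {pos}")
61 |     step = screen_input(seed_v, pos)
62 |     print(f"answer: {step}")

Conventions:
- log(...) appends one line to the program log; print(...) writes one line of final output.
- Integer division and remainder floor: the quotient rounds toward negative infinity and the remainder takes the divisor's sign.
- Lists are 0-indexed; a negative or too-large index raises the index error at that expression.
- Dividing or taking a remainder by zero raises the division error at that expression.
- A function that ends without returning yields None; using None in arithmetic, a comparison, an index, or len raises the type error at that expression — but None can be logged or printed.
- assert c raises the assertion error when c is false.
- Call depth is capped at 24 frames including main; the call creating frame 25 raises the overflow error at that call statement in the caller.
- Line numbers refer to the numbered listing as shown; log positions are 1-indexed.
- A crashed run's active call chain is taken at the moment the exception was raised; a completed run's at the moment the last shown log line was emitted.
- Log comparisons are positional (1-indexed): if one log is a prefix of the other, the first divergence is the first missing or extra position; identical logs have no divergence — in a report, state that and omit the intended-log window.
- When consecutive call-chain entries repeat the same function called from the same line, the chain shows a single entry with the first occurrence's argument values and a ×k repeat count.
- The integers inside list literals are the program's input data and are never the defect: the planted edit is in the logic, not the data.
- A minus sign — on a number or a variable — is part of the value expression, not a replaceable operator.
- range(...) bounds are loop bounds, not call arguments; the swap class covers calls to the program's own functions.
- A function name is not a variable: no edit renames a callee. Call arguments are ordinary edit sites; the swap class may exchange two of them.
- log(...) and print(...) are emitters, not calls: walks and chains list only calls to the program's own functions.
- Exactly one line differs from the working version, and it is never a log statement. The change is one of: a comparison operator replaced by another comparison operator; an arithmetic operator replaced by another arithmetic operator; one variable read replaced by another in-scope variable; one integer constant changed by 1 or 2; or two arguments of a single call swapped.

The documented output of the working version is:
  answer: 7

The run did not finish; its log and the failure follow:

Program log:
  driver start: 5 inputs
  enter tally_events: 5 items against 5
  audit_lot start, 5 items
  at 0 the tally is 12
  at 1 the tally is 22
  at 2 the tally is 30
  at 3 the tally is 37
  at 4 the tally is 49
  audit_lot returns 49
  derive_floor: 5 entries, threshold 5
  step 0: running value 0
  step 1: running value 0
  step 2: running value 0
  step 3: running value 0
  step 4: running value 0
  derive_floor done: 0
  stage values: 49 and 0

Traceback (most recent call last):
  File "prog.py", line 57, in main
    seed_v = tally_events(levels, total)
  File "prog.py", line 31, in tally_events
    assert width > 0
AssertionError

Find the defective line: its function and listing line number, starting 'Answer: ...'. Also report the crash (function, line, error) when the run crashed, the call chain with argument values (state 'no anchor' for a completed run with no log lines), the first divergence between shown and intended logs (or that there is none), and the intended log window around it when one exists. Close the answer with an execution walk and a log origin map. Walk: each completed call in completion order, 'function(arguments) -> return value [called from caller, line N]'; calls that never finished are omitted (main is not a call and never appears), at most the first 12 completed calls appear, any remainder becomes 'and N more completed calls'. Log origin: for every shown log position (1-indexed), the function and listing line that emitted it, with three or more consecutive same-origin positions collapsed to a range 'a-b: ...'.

Answer: the defect is in main at line 55.
Key fact: The earliest visible damage is log position 2 — 'enter tally_events: 5 items against 5' rather than the intended 'enter tally_events: 5 items against 7'.
Crash: tally_events, line 31, AssertionError.
Call chain: main -> tally_events([12, 10, 8, 7, 12], 5) (called at line 57).
First divergence: position 2 — shown 'enter tally_events: 5 items against 5', intended 'enter tally_events: 5 items against 7'.
Intended log window:
  1: driver start: 5 inputs
  2: enter tally_events: 5 items against 7
  3: audit_lot start, 5 items
Execution walk:
  audit_lot([12, 10, 8, 7, 12]) -> 49  [called from tally_events, line 28]
  derive_floor([12, 10, 8, 7, 12], 5) -> 0  [called from tally_events, line 29]
Origin of each log line:
  1: from main, line 56
  2: from tally_events, line 27
  3: from audit_lot, line 2
  4-8: from audit_lot, line 6
  9: from audit_lot, line 7
  10: from derive_floor, line 11
  11-15: from derive_floor, line 16
  16: from derive_floor, line 17
  17: from tally_events, line 30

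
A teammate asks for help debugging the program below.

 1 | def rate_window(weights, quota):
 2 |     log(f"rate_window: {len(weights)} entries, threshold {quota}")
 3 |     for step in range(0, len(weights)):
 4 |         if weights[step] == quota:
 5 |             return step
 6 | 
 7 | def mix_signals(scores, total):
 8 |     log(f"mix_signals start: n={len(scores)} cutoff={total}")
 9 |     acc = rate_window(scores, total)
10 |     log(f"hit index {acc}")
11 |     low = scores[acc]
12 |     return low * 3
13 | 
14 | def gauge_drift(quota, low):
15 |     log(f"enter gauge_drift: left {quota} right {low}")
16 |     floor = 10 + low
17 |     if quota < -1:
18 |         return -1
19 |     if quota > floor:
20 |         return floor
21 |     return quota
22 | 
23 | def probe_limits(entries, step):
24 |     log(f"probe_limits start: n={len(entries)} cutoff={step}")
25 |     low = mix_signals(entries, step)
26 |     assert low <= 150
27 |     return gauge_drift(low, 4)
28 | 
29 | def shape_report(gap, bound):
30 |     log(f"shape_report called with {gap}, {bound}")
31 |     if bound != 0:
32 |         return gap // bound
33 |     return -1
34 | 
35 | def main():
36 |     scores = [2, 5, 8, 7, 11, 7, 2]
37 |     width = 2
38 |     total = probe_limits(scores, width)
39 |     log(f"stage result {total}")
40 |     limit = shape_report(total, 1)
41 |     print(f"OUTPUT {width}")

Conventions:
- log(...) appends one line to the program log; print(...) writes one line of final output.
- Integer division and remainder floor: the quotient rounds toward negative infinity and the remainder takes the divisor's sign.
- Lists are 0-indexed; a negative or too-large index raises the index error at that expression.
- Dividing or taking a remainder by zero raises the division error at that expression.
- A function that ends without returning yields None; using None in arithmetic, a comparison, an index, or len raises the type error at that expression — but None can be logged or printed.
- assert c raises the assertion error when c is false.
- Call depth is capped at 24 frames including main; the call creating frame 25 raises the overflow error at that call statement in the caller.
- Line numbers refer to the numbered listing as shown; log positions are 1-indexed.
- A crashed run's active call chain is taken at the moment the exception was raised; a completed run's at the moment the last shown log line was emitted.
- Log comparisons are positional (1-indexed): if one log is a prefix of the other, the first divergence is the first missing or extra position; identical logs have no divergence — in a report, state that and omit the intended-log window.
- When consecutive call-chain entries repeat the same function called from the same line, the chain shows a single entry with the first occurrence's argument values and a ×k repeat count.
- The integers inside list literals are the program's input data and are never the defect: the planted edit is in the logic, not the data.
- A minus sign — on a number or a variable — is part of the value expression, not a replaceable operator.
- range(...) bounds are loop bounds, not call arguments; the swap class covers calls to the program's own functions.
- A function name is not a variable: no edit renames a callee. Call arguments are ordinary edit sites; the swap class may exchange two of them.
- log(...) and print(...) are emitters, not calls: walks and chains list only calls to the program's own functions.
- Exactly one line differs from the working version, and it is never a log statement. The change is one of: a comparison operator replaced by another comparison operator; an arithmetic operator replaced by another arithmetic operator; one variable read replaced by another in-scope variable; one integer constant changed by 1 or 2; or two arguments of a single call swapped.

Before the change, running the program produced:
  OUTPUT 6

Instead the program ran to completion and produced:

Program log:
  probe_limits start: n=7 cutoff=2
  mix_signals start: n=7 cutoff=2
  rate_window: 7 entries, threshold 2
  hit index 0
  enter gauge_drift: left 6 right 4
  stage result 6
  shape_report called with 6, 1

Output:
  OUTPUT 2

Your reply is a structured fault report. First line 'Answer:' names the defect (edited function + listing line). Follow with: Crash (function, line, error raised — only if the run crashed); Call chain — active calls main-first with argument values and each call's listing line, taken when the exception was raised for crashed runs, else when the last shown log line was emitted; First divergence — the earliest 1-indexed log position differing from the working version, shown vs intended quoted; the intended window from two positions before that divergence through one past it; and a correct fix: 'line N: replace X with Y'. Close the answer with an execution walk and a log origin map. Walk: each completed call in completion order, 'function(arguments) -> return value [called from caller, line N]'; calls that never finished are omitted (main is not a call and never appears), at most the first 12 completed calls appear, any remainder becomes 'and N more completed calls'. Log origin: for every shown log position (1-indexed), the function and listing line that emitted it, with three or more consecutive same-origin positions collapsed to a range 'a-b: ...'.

Answer: the defect is in main at line 41.
Key observation: Every logged value matches the working version; the printed result is what differs.
Call chain: main -> shape_report(6, 1) (called at line 40).
First divergence: none — the logs agree in full.
Execution walk:
  rate_window([2, 5, 8, 7, 11, 7, 2], 2) -> 0  [called from mix_signals, line 9]
  mix_signals([2, 5, 8, 7, 11, 7, 2], 2) -> 6  [called from probe_limits, line 25]
  gauge_drift(6, 4) -> 6  [called from probe_limits, line 27]
  probe_limits([2, 5, 8, 7, 11, 7, 2], 2) -> 6  [called from main, line 38]
  shape_report(6, 1) -> 6  [called from main, line 40]
Log origin:
  1: logged in probe_limits at line 24
  2: logged in mix_signals at line 8
  3: logged in rate_window at line 2
  4: logged in mix_signals at line 10
  5: logged in gauge_drift at line 15
  6: logged in main at line 39
  7: logged in shape_report at line 30
A correct fix: line 41: replace `width` with `limit`.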